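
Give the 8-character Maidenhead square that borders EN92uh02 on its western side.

Longitude extended square 0; −1 → -1, wraps to 9, carry into subsquare.
Longitude subsquare u = 20; −1 → 19 = t.
The latitude characters are unchanged.

EN92th92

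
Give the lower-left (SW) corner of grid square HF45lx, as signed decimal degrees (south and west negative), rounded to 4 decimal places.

-34.0417, -31.0833

Field H=7, F=5: +7·20° lon, +5·10° lat → SW at lon -40°, lat -40°.
Square 4, 5: +4·2° lon, +5·1° lat → SW at lon -32°, lat -35°.
Subsquare l=11, x=23: +11·0.0833333° lon, +23·0.0416667° lat → SW at lon -31.0833°, lat -34.0417°.
latitude -34.0417, longitude -31.0833.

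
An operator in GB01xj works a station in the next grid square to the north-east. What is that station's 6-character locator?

Longitude subsquare x = 23; +1 → 24, wraps to 0 = a, carry into square.
Longitude square 0; +1 → 1.
Latitude subsquare j = 9; +1 → 10 = k.

GB11ak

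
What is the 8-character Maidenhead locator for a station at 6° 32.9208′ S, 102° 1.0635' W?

DI83xk78

Offset from 180°W / 90°S: lon 77.98228°, lat 83.45132°.
Field: 77.98228/20 → 3 → D, 83.45132/10 → 8 → I; chars DI.
Square: 17.98228/2 → 8, 3.45132/1 → 3; chars 83.
Subsquare: 1.98228/0.0833333 → 23 → x, 0.45132/0.0416667 → 10 → k; chars xk.
Extended square: 0.06561/0.00833333 → 7, 0.03465/0.00416667 → 8; chars 78.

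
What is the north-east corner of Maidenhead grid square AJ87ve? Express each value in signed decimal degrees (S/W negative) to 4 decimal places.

7.2083, -162.1667

Field A=0, J=9: +0·20° lon, +9·10° lat → SW at lon -180°, lat 0°.
Square 8, 7: +8·2° lon, +7·1° lat → SW at lon -164°, lat 7°.
Subsquare v=21, e=4: +21·0.0833333° lon, +4·0.0416667° lat → SW at lon -162.25°, lat 7.16667°.
Cell spans 0.0833333° lon × 0.0416667° lat. NE corner is SW corner plus one full cell.
latitude 7.2083, longitude -162.1667.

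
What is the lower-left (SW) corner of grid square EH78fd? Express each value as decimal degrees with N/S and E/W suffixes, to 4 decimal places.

Field E=4, H=7: +4·20° lon, +7·10° lat → SW at lon -100°, lat -20°.
Square 7, 8: +7·2° lon, +8·1° lat → SW at lon -86°, lat -12°.
Subsquare f=5, d=3: +5·0.0833333° lon, +3·0.0416667° lat → SW at lon -85.5833°, lat -11.875°.
latitude 11.8750° S, longitude 85.5833° W.

11.8750° S, 85.5833° W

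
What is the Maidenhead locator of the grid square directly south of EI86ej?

Latitude subsquare j = 9; −1 → 8 = i.
The longitude characters are unchanged.

EI86ei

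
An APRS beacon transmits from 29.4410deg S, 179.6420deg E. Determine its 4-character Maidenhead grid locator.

RG90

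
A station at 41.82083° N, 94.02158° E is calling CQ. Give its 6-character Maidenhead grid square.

NN71at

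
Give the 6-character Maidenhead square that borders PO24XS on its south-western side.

PO24wr

Longitude subsquare x = 23; −1 → 22 = w.
Latitude subsquare s = 18; −1 → 17 = r.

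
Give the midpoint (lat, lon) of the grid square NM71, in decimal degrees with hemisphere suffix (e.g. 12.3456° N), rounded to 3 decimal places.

31.500° N, 95.000° E

Field N=13, M=12: +13·20° lon, +12·10° lat → SW at lon 80°, lat 30°.
Square 7, 1: +7·2° lon, +1·1° lat → SW at lon 94°, lat 31°.
Cell spans 2° lon × 1° lat. Centre is SW corner plus half of each.
latitude 31.500° N, longitude 95.000° E.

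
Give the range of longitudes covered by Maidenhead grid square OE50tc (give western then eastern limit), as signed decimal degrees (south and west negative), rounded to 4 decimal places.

111.5833, 111.6667

Field O=14, E=4: +14·20° lon, +4·10° lat → SW at lon 100°, lat -50°.
Square 5, 0: +5·2° lon, +0·1° lat → SW at lon 110°, lat -50°.
Subsquare t=19, c=2: +19·0.0833333° lon, +2·0.0416667° lat → SW at lon 111.583°, lat -49.9167°.
Cell spans 0.0833333° lon × 0.0416667° lat.
west 111.5833, east 111.6667.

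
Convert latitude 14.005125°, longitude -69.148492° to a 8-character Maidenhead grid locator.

FK54ka21

Add 180° to longitude and 90° to latitude: 110.85151, 104.00512.
Field: 110.85151/20 → 5 → F, 104.00512/10 → 10 → K; chars FK.
Square: 10.85151/2 → 5, 4.00512/1 → 4; chars 54.
Subsquare: 0.85151/0.0833333 → 10 → k, 0.00512/0.0416667 → 0 → a; chars ka.
Extended square: 0.01817/0.00833333 → 2, 0.00512/0.00416667 → 1; chars 21.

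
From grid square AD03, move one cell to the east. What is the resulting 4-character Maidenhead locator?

AD13

Longitude square 0; +1 → 1.
The latitude characters are unchanged.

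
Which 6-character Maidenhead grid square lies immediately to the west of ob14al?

OB04xl

Longitude subsquare a = 0; −1 → -1, wraps to 23 = x, carry into square.
Longitude square 1; −1 → 0.
The latitude characters are unchanged.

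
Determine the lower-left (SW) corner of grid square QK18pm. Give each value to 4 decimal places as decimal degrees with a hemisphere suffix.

18.5000° N, 143.2500° E

Field Q=16, K=10: +16·20° lon, +10·10° lat → SW at lon 140°, lat 10°.
Square 1, 8: +1·2° lon, +8·1° lat → SW at lon 142°, lat 18°.
Subsquare p=15, m=12: +15·0.0833333° lon, +12·0.0416667° lat → SW at lon 143.25°, lat 18.5°.
latitude 18.5000° N, longitude 143.2500° E.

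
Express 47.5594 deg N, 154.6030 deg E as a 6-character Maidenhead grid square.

Shift to the Maidenhead origin (180°W, 90°S): lon 334.6030, lat 137.5594.
Field: 334.6030/20 → 16 → Q, 137.5594/10 → 13 → N; chars QN.
Square: 14.6030/2 → 7, 7.5594/1 → 7; chars 77.
Subsquare: 0.6030/0.0833333 → 7 → h, 0.5594/0.0416667 → 13 → n; chars hn.

QN77hn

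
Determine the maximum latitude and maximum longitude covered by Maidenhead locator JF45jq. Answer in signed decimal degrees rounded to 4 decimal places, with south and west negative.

Field J=9, F=5: +9·20° lon, +5·10° lat → SW at lon 0°, lat -40°.
Square 4, 5: +4·2° lon, +5·1° lat → SW at lon 8°, lat -35°.
Subsquare j=9, q=16: +9·0.0833333° lon, +16·0.0416667° lat → SW at lon 8.75°, lat -34.3333°.
Cell spans 0.0833333° lon × 0.0416667° lat. NE corner is SW corner plus one full cell.
latitude -34.2917, longitude 8.8333.

-34.2917, 8.8333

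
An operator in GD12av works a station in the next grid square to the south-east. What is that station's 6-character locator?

GD12bu

Longitude subsquare a = 0; +1 → 1 = b.
Latitude subsquare v = 21; −1 → 20 = u.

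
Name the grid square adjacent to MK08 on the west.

LK98

Longitude square 0; −1 → -1, wraps to 9, carry into field.
Longitude field M = 12; −1 → 11 = L.
The latitude characters are unchanged.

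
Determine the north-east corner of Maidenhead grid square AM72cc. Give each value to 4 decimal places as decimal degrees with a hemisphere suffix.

Field A=0, M=12: +0·20° lon, +12·10° lat → SW at lon -180°, lat 30°.
Square 7, 2: +7·2° lon, +2·1° lat → SW at lon -166°, lat 32°.
Subsquare c=2, c=2: +2·0.0833333° lon, +2·0.0416667° lat → SW at lon -165.833°, lat 32.0833°.
Cell spans 0.0833333° lon × 0.0416667° lat. NE corner is SW corner plus one full cell.
latitude 32.1250° N, longitude 165.7500° W.

32.1250° N, 165.7500° W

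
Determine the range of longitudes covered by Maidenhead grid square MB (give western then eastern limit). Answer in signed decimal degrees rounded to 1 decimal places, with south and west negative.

Field M=12, B=1: +12·20° lon, +1·10° lat → SW at lon 60°, lat -80°.
Cell spans 20° lon × 10° lat.
west 60.0, east 80.0.

60.0, 80.0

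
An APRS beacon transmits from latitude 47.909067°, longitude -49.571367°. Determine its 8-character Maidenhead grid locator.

GN57fv18

Offset from 180°W / 90°S: lon 130.42863°, lat 137.90907°.
Field: lon ⌊130.42863/20⌋ = 6 → G; lat ⌊137.90907/10⌋ = 13 → N.
Square: lon ⌊10.42863/2⌋ = 5; lat ⌊7.90907/1⌋ = 7.
Subsquare: lon ⌊0.42863/0.0833333⌋ = 5 → f; lat ⌊0.90907/0.0416667⌋ = 21 → v.
Extended square: lon ⌊0.01197/0.00833333⌋ = 1; lat ⌊0.03407/0.00416667⌋ = 8.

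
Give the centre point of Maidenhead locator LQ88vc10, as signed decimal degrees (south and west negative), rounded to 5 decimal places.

78.08542, 57.76250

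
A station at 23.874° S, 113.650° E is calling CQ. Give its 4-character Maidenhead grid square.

Offset from 180°W / 90°S: lon 293.65°, lat 66.13°.
Field: lon ⌊293.65/20⌋ = 14 → O; lat ⌊66.13/10⌋ = 6 → G.
Square: lon ⌊13.65/2⌋ = 6; lat ⌊6.13/1⌋ = 6.

OG66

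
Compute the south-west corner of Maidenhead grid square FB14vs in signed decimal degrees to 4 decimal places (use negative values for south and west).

-75.2500, -76.2500

Field F=5, B=1: +5·20° lon, +1·10° lat → SW at lon -80°, lat -80°.
Square 1, 4: +1·2° lon, +4·1° lat → SW at lon -78°, lat -76°.
Subsquare v=21, s=18: +21·0.0833333° lon, +18·0.0416667° lat → SW at lon -76.25°, lat -75.25°.
latitude -75.2500, longitude -76.2500.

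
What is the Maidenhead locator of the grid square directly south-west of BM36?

Longitude square 3; −1 → 2.
Latitude square 6; −1 → 5.

BM25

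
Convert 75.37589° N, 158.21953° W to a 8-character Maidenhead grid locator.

Add 180° to longitude and 90° to latitude: 21.78047, 165.37589.
Field (20°×10°, letters A–R): lon ⌊21.78047/20⌋ = 1 → B; lat ⌊165.37589/10⌋ = 16 → Q.
Square (2°×1°, digits 0–9): lon ⌊1.78047/2⌋ = 0; lat ⌊5.37589/1⌋ = 5.
Subsquare (5′×2.5′, letters a–x): lon ⌊1.78047/0.0833333⌋ = 21 → v; lat ⌊0.37589/0.0416667⌋ = 9 → j.
Extended square (30″×15″, digits 0–9): lon ⌊0.03047/0.00833333⌋ = 3; lat ⌊0.00089/0.00416667⌋ = 0.

BQ05vj30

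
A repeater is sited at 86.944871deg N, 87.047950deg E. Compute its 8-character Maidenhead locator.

NR36mw56

Shift to the Maidenhead origin (180°W, 90°S): lon 267.04795, lat 176.94487.
Field: 267.04795/20 → 13 → N, 176.94487/10 → 17 → R; chars NR.
Square: 7.04795/2 → 3, 6.94487/1 → 6; chars 36.
Subsquare: 1.04795/0.0833333 → 12 → m, 0.94487/0.0416667 → 22 → w; chars mw.
Extended square: 0.04795/0.00833333 → 5, 0.02820/0.00416667 → 6; chars 56.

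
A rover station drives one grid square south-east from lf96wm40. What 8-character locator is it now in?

LF96wl59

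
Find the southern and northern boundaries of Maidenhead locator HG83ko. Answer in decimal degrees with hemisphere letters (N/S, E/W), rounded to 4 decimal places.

26.4167° S, 26.3750° S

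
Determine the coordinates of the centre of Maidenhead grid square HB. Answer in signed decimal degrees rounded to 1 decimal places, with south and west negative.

-75.0, -30.0

Field H=7, B=1: +7·20° lon, +1·10° lat → SW at lon -40°, lat -80°.
Cell spans 20° lon × 10° lat. Centre is SW corner plus half of each.
latitude -75.0, longitude -30.0.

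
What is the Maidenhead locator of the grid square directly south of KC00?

Latitude square 0; −1 → -1, wraps to 9, carry into field.
Latitude field C = 2; −1 → 1 = B.
The longitude characters are unchanged.

KB09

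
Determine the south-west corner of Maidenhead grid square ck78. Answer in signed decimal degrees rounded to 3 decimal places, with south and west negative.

18.000, -126.000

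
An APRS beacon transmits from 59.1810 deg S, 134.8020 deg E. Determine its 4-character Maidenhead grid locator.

Shift to the Maidenhead origin (180°W, 90°S): lon 314.80, lat 30.82.
Field: 314.80/20 → 15 → P, 30.82/10 → 3 → D; chars PD.
Square: 14.80/2 → 7, 0.82/1 → 0; chars 70.

PD70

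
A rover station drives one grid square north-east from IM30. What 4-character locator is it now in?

IM41

Longitude square 3; +1 → 4.
Latitude square 0; +1 → 1.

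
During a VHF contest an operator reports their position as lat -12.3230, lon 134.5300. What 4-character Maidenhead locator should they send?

Shift to the Maidenhead origin (180°W, 90°S): lon 314.53, lat 77.68.
Field (20°×10°, letters A–R): lon ⌊314.53/20⌋ = 15 → P; lat ⌊77.68/10⌋ = 7 → H.
Square (2°×1°, digits 0–9): lon ⌊14.53/2⌋ = 7; lat ⌊7.68/1⌋ = 7.

PH77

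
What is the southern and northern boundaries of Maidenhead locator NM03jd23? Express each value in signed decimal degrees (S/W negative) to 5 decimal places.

Field N=13, M=12: +13·20° lon, +12·10° lat → SW at lon 80°, lat 30°.
Square 0, 3: +0·2° lon, +3·1° lat → SW at lon 80°, lat 33°.
Subsquare j=9, d=3: +9·0.0833333° lon, +3·0.0416667° lat → SW at lon 80.75°, lat 33.125°.
Extended square 2, 3: +2·0.00833333° lon, +3·0.00416667° lat → SW at lon 80.7667°, lat 33.1375°.
Cell spans 0.00833333° lon × 0.00416667° lat.
south 33.13750, north 33.14167.

33.13750, 33.14167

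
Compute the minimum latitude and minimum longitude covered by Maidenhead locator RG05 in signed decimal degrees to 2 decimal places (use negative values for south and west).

Field R=17, G=6: +17·20° lon, +6·10° lat → SW at lon 160°, lat -30°.
Square 0, 5: +0·2° lon, +5·1° lat → SW at lon 160°, lat -25°.
latitude -25.00, longitude 160.00.

-25.00, 160.00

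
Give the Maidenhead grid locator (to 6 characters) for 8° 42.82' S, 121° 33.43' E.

PI01sg

Add 180° to longitude and 90° to latitude: 301.5572, 81.2863.
Field (20°×10°, letters A–R): 301.5572/20 → 15 → P, 81.2863/10 → 8 → I; chars PI.
Square (2°×1°, digits 0–9): 1.5572/2 → 0, 1.2863/1 → 1; chars 01.
Subsquare (5′×2.5′, letters a–x): 1.5572/0.0833333 → 18 → s, 0.2863/0.0416667 → 6 → g; chars sg.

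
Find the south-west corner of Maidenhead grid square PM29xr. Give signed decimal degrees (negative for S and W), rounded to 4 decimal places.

39.7083, 125.9167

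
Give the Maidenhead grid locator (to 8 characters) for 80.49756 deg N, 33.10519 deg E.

KR60nl29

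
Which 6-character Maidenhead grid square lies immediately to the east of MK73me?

Longitude subsquare m = 12; +1 → 13 = n.
The latitude characters are unchanged.

MK73ne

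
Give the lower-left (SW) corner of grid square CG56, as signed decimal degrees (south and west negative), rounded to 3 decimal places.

-24.000, -130.000

Field C=2, G=6: +2·20° lon, +6·10° lat → SW at lon -140°, lat -30°.
Square 5, 6: +5·2° lon, +6·1° lat → SW at lon -130°, lat -24°.
latitude -24.000, longitude -130.000.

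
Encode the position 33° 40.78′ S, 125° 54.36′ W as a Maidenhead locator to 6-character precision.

Add 180° to longitude and 90° to latitude: 54.0940, 56.3203.
Field (20°×10°, letters A–R): 54.0940/20 → 2 → C, 56.3203/10 → 5 → F; chars CF.
Square (2°×1°, digits 0–9): 14.0940/2 → 7, 6.3203/1 → 6; chars 76.
Subsquare (5′×2.5′, letters a–x): 0.0940/0.0833333 → 1 → b, 0.3203/0.0416667 → 7 → h; chars bh.

CF76bh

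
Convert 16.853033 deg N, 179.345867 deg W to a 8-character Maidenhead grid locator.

AK06hu84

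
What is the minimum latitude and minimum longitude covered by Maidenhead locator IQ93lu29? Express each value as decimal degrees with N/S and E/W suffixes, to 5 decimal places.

73.87083° N, 1.06667° W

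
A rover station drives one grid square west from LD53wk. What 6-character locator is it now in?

LD53vk

Longitude subsquare w = 22; −1 → 21 = v.
The latitude characters are unchanged.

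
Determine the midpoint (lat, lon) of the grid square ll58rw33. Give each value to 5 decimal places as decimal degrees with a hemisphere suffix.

Field L=11, L=11: +11·20° lon, +11·10° lat → SW at lon 40°, lat 20°.
Square 5, 8: +5·2° lon, +8·1° lat → SW at lon 50°, lat 28°.
Subsquare r=17, w=22: +17·0.0833333° lon, +22·0.0416667° lat → SW at lon 51.4167°, lat 28.9167°.
Extended square 3, 3: +3·0.00833333° lon, +3·0.00416667° lat → SW at lon 51.4417°, lat 28.9292°.
Cell spans 0.00833333° lon × 0.00416667° lat. Centre is SW corner plus half of each.
latitude 28.93125° N, longitude 51.44583° E.

28.93125° N, 51.44583° E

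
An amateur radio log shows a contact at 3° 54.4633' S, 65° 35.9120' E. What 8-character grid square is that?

Offset from 180°W / 90°S: lon 245.59853°, lat 86.09228°.
Field (20°×10°, letters A–R): lon ⌊245.59853/20⌋ = 12 → M; lat ⌊86.09228/10⌋ = 8 → I.
Square (2°×1°, digits 0–9): lon ⌊5.59853/2⌋ = 2; lat ⌊6.09228/1⌋ = 6.
Subsquare (5′×2.5′, letters a–x): lon ⌊1.59853/0.0833333⌋ = 19 → t; lat ⌊0.09228/0.0416667⌋ = 2 → c.
Extended square (30″×15″, digits 0–9): lon ⌊0.01520/0.00833333⌋ = 1; lat ⌊0.00895/0.00416667⌋ = 2.

MI26tc12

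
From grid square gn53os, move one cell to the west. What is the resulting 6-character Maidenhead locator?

GN53ns

Longitude subsquare o = 14; −1 → 13 = n.
The latitude characters are unchanged.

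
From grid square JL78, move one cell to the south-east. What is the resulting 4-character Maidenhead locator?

JL87

Longitude square 7; +1 → 8.
Latitude square 8; −1 → 7.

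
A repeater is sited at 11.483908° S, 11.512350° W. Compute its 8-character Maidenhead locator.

IH48fm83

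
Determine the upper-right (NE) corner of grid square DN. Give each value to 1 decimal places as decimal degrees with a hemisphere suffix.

Field D=3, N=13: +3·20° lon, +13·10° lat → SW at lon -120°, lat 40°.
Cell spans 20° lon × 10° lat. NE corner is SW corner plus one full cell.
latitude 50.0° N, longitude 100.0° W.

50.0° N, 100.0° W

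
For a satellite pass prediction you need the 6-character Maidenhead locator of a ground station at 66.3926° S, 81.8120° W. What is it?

Shift to the Maidenhead origin (180°W, 90°S): lon 98.1880, lat 23.6074.
Field: 98.1880/20 → 4 → E, 23.6074/10 → 2 → C; chars EC.
Square: 18.1880/2 → 9, 3.6074/1 → 3; chars 93.
Subsquare: 0.1880/0.0833333 → 2 → c, 0.6074/0.0416667 → 14 → o; chars co.

EC93co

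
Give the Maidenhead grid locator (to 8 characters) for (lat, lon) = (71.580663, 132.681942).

Add 180° to longitude and 90° to latitude: 312.68194, 161.58066.
Field (20°×10°, letters A–R): lon ⌊312.68194/20⌋ = 15 → P; lat ⌊161.58066/10⌋ = 16 → Q.
Square (2°×1°, digits 0–9): lon ⌊12.68194/2⌋ = 6; lat ⌊1.58066/1⌋ = 1.
Subsquare (5′×2.5′, letters a–x): lon ⌊0.68194/0.0833333⌋ = 8 → i; lat ⌊0.58066/0.0416667⌋ = 13 → n.
Extended square (30″×15″, digits 0–9): lon ⌊0.01528/0.00833333⌋ = 1; lat ⌊0.03900/0.00416667⌋ = 9.

PQ61in19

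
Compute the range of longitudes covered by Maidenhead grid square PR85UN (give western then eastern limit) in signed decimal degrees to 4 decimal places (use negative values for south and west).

137.6667, 137.7500

Field P=15, R=17: +15·20° lon, +17·10° lat → SW at lon 120°, lat 80°.
Square 8, 5: +8·2° lon, +5·1° lat → SW at lon 136°, lat 85°.
Subsquare u=20, n=13: +20·0.0833333° lon, +13·0.0416667° lat → SW at lon 137.667°, lat 85.5417°.
Cell spans 0.0833333° lon × 0.0416667° lat.
west 137.6667, east 137.7500.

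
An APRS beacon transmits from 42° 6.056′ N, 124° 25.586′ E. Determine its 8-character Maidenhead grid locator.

PN22fc14

Offset from 180°W / 90°S: lon 304.42643°, lat 132.10093°.
Field (20°×10°, letters A–R): 304.42643/20 → 15 → P, 132.10093/10 → 13 → N; chars PN.
Square (2°×1°, digits 0–9): 4.42643/2 → 2, 2.10093/1 → 2; chars 22.
Subsquare (5′×2.5′, letters a–x): 0.42643/0.0833333 → 5 → f, 0.10093/0.0416667 → 2 → c; chars fc.
Extended square (30″×15″, digits 0–9): 0.00977/0.00833333 → 1, 0.01760/0.00416667 → 4; chars 14.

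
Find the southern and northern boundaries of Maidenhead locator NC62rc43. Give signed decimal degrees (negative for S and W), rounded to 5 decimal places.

-67.90417, -67.90000

Field N=13, C=2: +13·20° lon, +2·10° lat → SW at lon 80°, lat -70°.
Square 6, 2: +6·2° lon, +2·1° lat → SW at lon 92°, lat -68°.
Subsquare r=17, c=2: +17·0.0833333° lon, +2·0.0416667° lat → SW at lon 93.4167°, lat -67.9167°.
Extended square 4, 3: +4·0.00833333° lon, +3·0.00416667° lat → SW at lon 93.45°, lat -67.9042°.
Cell spans 0.00833333° lon × 0.00416667° lat.
south -67.90417, north -67.90000.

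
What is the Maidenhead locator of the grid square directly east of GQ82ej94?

Longitude extended square 9; +1 → 10, wraps to 0, carry into subsquare.
Longitude subsquare e = 4; +1 → 5 = f.
The latitude characters are unchanged.

GQ82fj04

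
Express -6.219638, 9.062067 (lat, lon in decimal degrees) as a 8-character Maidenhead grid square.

Shift to the Maidenhead origin (180°W, 90°S): lon 189.06207, lat 83.78036.
Field (20°×10°, letters A–R): lon ⌊189.06207/20⌋ = 9 → J; lat ⌊83.78036/10⌋ = 8 → I.
Square (2°×1°, digits 0–9): lon ⌊9.06207/2⌋ = 4; lat ⌊3.78036/1⌋ = 3.
Subsquare (5′×2.5′, letters a–x): lon ⌊1.06207/0.0833333⌋ = 12 → m; lat ⌊0.78036/0.0416667⌋ = 18 → s.
Extended square (30″×15″, digits 0–9): lon ⌊0.06207/0.00833333⌋ = 7; lat ⌊0.03036/0.00416667⌋ = 7.

JI43ms77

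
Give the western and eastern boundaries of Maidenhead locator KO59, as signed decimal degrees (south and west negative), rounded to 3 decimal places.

Field K=10, O=14: +10·20° lon, +14·10° lat → SW at lon 20°, lat 50°.
Square 5, 9: +5·2° lon, +9·1° lat → SW at lon 30°, lat 59°.
Cell spans 2° lon × 1° lat.
west 30.000, east 32.000.

30.000, 32.000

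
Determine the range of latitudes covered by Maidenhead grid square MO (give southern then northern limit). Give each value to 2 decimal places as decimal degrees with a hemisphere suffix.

50.00° N, 60.00° N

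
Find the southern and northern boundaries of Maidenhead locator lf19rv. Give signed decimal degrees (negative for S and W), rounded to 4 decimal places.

Field L=11, F=5: +11·20° lon, +5·10° lat → SW at lon 40°, lat -40°.
Square 1, 9: +1·2° lon, +9·1° lat → SW at lon 42°, lat -31°.
Subsquare r=17, v=21: +17·0.0833333° lon, +21·0.0416667° lat → SW at lon 43.4167°, lat -30.125°.
Cell spans 0.0833333° lon × 0.0416667° lat.
south -30.1250, north -30.0833.

-30.1250, -30.0833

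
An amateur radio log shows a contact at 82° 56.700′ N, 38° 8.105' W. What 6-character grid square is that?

HR02ww

Add 180° to longitude and 90° to latitude: 141.8649, 172.9450.
Field: 141.8649/20 → 7 → H, 172.9450/10 → 17 → R; chars HR.
Square: 1.8649/2 → 0, 2.9450/1 → 2; chars 02.
Subsquare: 1.8649/0.0833333 → 22 → w, 0.9450/0.0416667 → 22 → w; chars ww.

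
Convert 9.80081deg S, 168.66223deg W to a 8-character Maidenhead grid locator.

AI50qe07

Add 180° to longitude and 90° to latitude: 11.33777, 80.19919.
Field: lon ⌊11.33777/20⌋ = 0 → A; lat ⌊80.19919/10⌋ = 8 → I.
Square: lon ⌊11.33777/2⌋ = 5; lat ⌊0.19919/1⌋ = 0.
Subsquare: lon ⌊1.33777/0.0833333⌋ = 16 → q; lat ⌊0.19919/0.0416667⌋ = 4 → e.
Extended square: lon ⌊0.00444/0.00833333⌋ = 0; lat ⌊0.03252/0.00416667⌋ = 7.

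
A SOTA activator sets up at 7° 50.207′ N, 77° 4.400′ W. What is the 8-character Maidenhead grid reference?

FJ17lu10

Add 180° to longitude and 90° to latitude: 102.92667, 97.83678.
Field: lon ⌊102.92667/20⌋ = 5 → F; lat ⌊97.83678/10⌋ = 9 → J.
Square: lon ⌊2.92667/2⌋ = 1; lat ⌊7.83678/1⌋ = 7.
Subsquare: lon ⌊0.92667/0.0833333⌋ = 11 → l; lat ⌊0.83678/0.0416667⌋ = 20 → u.
Extended square: lon ⌊0.01000/0.00833333⌋ = 1; lat ⌊0.00345/0.00416667⌋ = 0.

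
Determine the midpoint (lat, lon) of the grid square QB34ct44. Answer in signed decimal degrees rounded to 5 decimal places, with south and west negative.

Field Q=16, B=1: +16·20° lon, +1·10° lat → SW at lon 140°, lat -80°.
Square 3, 4: +3·2° lon, +4·1° lat → SW at lon 146°, lat -76°.
Subsquare c=2, t=19: +2·0.0833333° lon, +19·0.0416667° lat → SW at lon 146.167°, lat -75.2083°.
Extended square 4, 4: +4·0.00833333° lon, +4·0.00416667° lat → SW at lon 146.2°, lat -75.1917°.
Cell spans 0.00833333° lon × 0.00416667° lat. Centre is SW corner plus half of each.
latitude -75.18958, longitude 146.20417.

-75.18958, 146.20417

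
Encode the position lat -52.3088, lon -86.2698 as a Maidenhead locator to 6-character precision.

ED67uq

Shift to the Maidenhead origin (180°W, 90°S): lon 93.7302, lat 37.6912.
Field: 93.7302/20 → 4 → E, 37.6912/10 → 3 → D; chars ED.
Square: 13.7302/2 → 6, 7.6912/1 → 7; chars 67.
Subsquare: 1.7302/0.0833333 → 20 → u, 0.6912/0.0416667 → 16 → q; chars uq.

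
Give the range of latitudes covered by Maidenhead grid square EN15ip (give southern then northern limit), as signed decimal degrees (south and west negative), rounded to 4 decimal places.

45.6250, 45.6667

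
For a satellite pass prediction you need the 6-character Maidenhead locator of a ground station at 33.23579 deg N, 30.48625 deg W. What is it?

HM43sf

Shift to the Maidenhead origin (180°W, 90°S): lon 149.5138, lat 123.2358.
Field (20°×10°, letters A–R): 149.5138/20 → 7 → H, 123.2358/10 → 12 → M; chars HM.
Square (2°×1°, digits 0–9): 9.5138/2 → 4, 3.2358/1 → 3; chars 43.
Subsquare (5′×2.5′, letters a–x): 1.5138/0.0833333 → 18 → s, 0.2358/0.0416667 → 5 → f; chars sf.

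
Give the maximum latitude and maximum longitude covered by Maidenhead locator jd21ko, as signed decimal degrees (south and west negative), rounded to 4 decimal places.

-58.3750, 4.9167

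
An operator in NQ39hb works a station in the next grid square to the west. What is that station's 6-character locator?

NQ39gb

Longitude subsquare h = 7; −1 → 6 = g.
The latitude characters are unchanged.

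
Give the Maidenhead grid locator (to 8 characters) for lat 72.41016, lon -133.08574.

Add 180° to longitude and 90° to latitude: 46.91426, 162.41016.
Field: 46.91426/20 → 2 → C, 162.41016/10 → 16 → Q; chars CQ.
Square: 6.91426/2 → 3, 2.41016/1 → 2; chars 32.
Subsquare: 0.91426/0.0833333 → 10 → k, 0.41016/0.0416667 → 9 → j; chars kj.
Extended square: 0.08093/0.00833333 → 9, 0.03516/0.00416667 → 8; chars 98.

CQ32kj98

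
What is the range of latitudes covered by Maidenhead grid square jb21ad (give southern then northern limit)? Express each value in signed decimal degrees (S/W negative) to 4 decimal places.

Field J=9, B=1: +9·20° lon, +1·10° lat → SW at lon 0°, lat -80°.
Square 2, 1: +2·2° lon, +1·1° lat → SW at lon 4°, lat -79°.
Subsquare a=0, d=3: +0·0.0833333° lon, +3·0.0416667° lat → SW at lon 4°, lat -78.875°.
Cell spans 0.0833333° lon × 0.0416667° lat.
south -78.8750, north -78.8333.

-78.8750, -78.8333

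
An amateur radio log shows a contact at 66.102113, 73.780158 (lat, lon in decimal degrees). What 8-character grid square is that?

Add 180° to longitude and 90° to latitude: 253.78016, 156.10211.
Field: lon ⌊253.78016/20⌋ = 12 → M; lat ⌊156.10211/10⌋ = 15 → P.
Square: lon ⌊13.78016/2⌋ = 6; lat ⌊6.10211/1⌋ = 6.
Subsquare: lon ⌊1.78016/0.0833333⌋ = 21 → v; lat ⌊0.10211/0.0416667⌋ = 2 → c.
Extended square: lon ⌊0.03016/0.00833333⌋ = 3; lat ⌊0.01878/0.00416667⌋ = 4.

MP66vc34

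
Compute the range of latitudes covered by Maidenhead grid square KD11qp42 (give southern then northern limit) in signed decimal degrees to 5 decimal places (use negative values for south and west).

-58.36667, -58.36250

Field K=10, D=3: +10·20° lon, +3·10° lat → SW at lon 20°, lat -60°.
Square 1, 1: +1·2° lon, +1·1° lat → SW at lon 22°, lat -59°.
Subsquare q=16, p=15: +16·0.0833333° lon, +15·0.0416667° lat → SW at lon 23.3333°, lat -58.375°.
Extended square 4, 2: +4·0.00833333° lon, +2·0.00416667° lat → SW at lon 23.3667°, lat -58.3667°.
Cell spans 0.00833333° lon × 0.00416667° lat.
south -58.36667, north -58.36250.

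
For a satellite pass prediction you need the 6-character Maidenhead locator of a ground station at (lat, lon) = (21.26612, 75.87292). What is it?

ML71wg

Offset from 180°W / 90°S: lon 255.8729°, lat 111.2661°.
Field: lon ⌊255.8729/20⌋ = 12 → M; lat ⌊111.2661/10⌋ = 11 → L.
Square: lon ⌊15.8729/2⌋ = 7; lat ⌊1.2661/1⌋ = 1.
Subsquare: lon ⌊1.8729/0.0833333⌋ = 22 → w; lat ⌊0.2661/0.0416667⌋ = 6 → g.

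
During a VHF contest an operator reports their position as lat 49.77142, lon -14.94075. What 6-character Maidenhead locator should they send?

IN29ms

Add 180° to longitude and 90° to latitude: 165.0592, 139.7714.
Field: 165.0592/20 → 8 → I, 139.7714/10 → 13 → N; chars IN.
Square: 5.0592/2 → 2, 9.7714/1 → 9; chars 29.
Subsquare: 1.0592/0.0833333 → 12 → m, 0.7714/0.0416667 → 18 → s; chars ms.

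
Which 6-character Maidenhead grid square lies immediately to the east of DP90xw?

EP00aw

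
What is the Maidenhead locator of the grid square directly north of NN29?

NO20

Latitude square 9; +1 → 10, wraps to 0, carry into field.
Latitude field N = 13; +1 → 14 = O.
The longitude characters are unchanged.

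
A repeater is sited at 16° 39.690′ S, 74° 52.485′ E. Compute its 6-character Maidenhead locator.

MH73ki

Add 180° to longitude and 90° to latitude: 254.8748, 73.3385.
Field: 254.8748/20 → 12 → M, 73.3385/10 → 7 → H; chars MH.
Square: 14.8748/2 → 7, 3.3385/1 → 3; chars 73.
Subsquare: 0.8748/0.0833333 → 10 → k, 0.3385/0.0416667 → 8 → i; chars ki.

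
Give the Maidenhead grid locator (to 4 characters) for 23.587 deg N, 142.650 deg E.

Shift to the Maidenhead origin (180°W, 90°S): lon 322.65, lat 113.59.
Field: lon ⌊322.65/20⌋ = 16 → Q; lat ⌊113.59/10⌋ = 11 → L.
Square: lon ⌊2.65/2⌋ = 1; lat ⌊3.59/1⌋ = 3.

QL13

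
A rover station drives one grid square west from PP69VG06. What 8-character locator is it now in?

Longitude extended square 0; −1 → -1, wraps to 9, carry into subsquare.
Longitude subsquare v = 21; −1 → 20 = u.
The latitude characters are unchanged.

PP69ug96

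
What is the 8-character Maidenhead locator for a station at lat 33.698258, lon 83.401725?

NM13qq87

Add 180° to longitude and 90° to latitude: 263.40172, 123.69826.
Field (20°×10°, letters A–R): 263.40172/20 → 13 → N, 123.69826/10 → 12 → M; chars NM.
Square (2°×1°, digits 0–9): 3.40172/2 → 1, 3.69826/1 → 3; chars 13.
Subsquare (5′×2.5′, letters a–x): 1.40172/0.0833333 → 16 → q, 0.69826/0.0416667 → 16 → q; chars qq.
Extended square (30″×15″, digits 0–9): 0.06839/0.00833333 → 8, 0.03159/0.00416667 → 7; chars 87.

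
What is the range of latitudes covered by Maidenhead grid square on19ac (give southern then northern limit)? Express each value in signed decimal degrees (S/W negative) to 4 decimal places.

49.0833, 49.1250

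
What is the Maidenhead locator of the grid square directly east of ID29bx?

ID29cx

Longitude subsquare b = 1; +1 → 2 = c.
The latitude characters are unchanged.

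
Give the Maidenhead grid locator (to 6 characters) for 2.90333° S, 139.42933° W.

CI07gc

Offset from 180°W / 90°S: lon 40.5707°, lat 87.0967°.
Field: 40.5707/20 → 2 → C, 87.0967/10 → 8 → I; chars CI.
Square: 0.5707/2 → 0, 7.0967/1 → 7; chars 07.
Subsquare: 0.5707/0.0833333 → 6 → g, 0.0967/0.0416667 → 2 → c; chars gc.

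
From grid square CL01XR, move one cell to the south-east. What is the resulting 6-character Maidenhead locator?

Longitude subsquare x = 23; +1 → 24, wraps to 0 = a, carry into square.
Longitude square 0; +1 → 1.
Latitude subsquare r = 17; −1 → 16 = q.

CL11aq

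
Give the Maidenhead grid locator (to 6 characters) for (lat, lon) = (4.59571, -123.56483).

CJ84fo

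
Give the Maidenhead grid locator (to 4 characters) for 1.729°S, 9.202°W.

Offset from 180°W / 90°S: lon 170.80°, lat 88.27°.
Field: 170.80/20 → 8 → I, 88.27/10 → 8 → I; chars II.
Square: 10.80/2 → 5, 8.27/1 → 8; chars 58.

II58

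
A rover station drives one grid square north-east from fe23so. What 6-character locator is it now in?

Longitude subsquare s = 18; +1 → 19 = t.
Latitude subsquare o = 14; +1 → 15 = p.

FE23tp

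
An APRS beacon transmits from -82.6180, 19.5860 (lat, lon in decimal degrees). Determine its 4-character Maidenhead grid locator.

JA97

Offset from 180°W / 90°S: lon 199.59°, lat 7.38°.
Field: 199.59/20 → 9 → J, 7.38/10 → 0 → A; chars JA.
Square: 19.59/2 → 9, 7.38/1 → 7; chars 97.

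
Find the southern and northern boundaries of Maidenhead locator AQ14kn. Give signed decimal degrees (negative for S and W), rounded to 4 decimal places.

74.5417, 74.5833

Field A=0, Q=16: +0·20° lon, +16·10° lat → SW at lon -180°, lat 70°.
Square 1, 4: +1·2° lon, +4·1° lat → SW at lon -178°, lat 74°.
Subsquare k=10, n=13: +10·0.0833333° lon, +13·0.0416667° lat → SW at lon -177.167°, lat 74.5417°.
Cell spans 0.0833333° lon × 0.0416667° lat.
south 74.5417, north 74.5833.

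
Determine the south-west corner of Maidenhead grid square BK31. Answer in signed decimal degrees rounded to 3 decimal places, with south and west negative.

11.000, -154.000

Field B=1, K=10: +1·20° lon, +10·10° lat → SW at lon -160°, lat 10°.
Square 3, 1: +3·2° lon, +1·1° lat → SW at lon -154°, lat 11°.
latitude 11.000, longitude -154.000.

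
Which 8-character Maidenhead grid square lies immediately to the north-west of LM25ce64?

LM25ce55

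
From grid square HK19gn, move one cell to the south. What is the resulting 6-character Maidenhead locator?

HK19gm

Latitude subsquare n = 13; −1 → 12 = m.
The longitude characters are unchanged.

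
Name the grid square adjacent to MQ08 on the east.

MQ18

Longitude square 0; +1 → 1.
The latitude characters are unchanged.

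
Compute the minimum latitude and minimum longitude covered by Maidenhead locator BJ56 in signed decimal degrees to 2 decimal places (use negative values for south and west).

6.00, -150.00

Field B=1, J=9: +1·20° lon, +9·10° lat → SW at lon -160°, lat 0°.
Square 5, 6: +5·2° lon, +6·1° lat → SW at lon -150°, lat 6°.
latitude 6.00, longitude -150.00.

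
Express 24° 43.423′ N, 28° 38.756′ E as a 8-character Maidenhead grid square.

Shift to the Maidenhead origin (180°W, 90°S): lon 208.64593, lat 114.72372.
Field: lon ⌊208.64593/20⌋ = 10 → K; lat ⌊114.72372/10⌋ = 11 → L.
Square: lon ⌊8.64593/2⌋ = 4; lat ⌊4.72372/1⌋ = 4.
Subsquare: lon ⌊0.64593/0.0833333⌋ = 7 → h; lat ⌊0.72372/0.0416667⌋ = 17 → r.
Extended square: lon ⌊0.06260/0.00833333⌋ = 7; lat ⌊0.01538/0.00416667⌋ = 3.

KL44hr73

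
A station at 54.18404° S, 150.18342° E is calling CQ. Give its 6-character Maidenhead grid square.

Offset from 180°W / 90°S: lon 330.1834°, lat 35.8160°.
Field: 330.1834/20 → 16 → Q, 35.8160/10 → 3 → D; chars QD.
Square: 10.1834/2 → 5, 5.8160/1 → 5; chars 55.
Subsquare: 0.1834/0.0833333 → 2 → c, 0.8160/0.0416667 → 19 → t; chars ct.

QD55ct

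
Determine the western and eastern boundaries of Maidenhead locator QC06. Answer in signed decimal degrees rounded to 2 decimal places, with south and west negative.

140.00, 142.00

Field Q=16, C=2: +16·20° lon, +2·10° lat → SW at lon 140°, lat -70°.
Square 0, 6: +0·2° lon, +6·1° lat → SW at lon 140°, lat -64°.
Cell spans 2° lon × 1° lat.
west 140.00, east 142.00.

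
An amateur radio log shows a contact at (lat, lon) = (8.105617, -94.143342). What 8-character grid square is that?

EJ28wc25

Shift to the Maidenhead origin (180°W, 90°S): lon 85.85666, lat 98.10562.
Field: lon ⌊85.85666/20⌋ = 4 → E; lat ⌊98.10562/10⌋ = 9 → J.
Square: lon ⌊5.85666/2⌋ = 2; lat ⌊8.10562/1⌋ = 8.
Subsquare: lon ⌊1.85666/0.0833333⌋ = 22 → w; lat ⌊0.10562/0.0416667⌋ = 2 → c.
Extended square: lon ⌊0.02332/0.00833333⌋ = 2; lat ⌊0.02228/0.00416667⌋ = 5.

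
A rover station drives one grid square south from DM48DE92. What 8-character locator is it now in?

DM48de91

Latitude extended square 2; −1 → 1.
The longitude characters are unchanged.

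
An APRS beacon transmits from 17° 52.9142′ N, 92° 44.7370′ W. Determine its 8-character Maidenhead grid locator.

EK37pv01

Shift to the Maidenhead origin (180°W, 90°S): lon 87.25438, lat 107.88190.
Field: lon ⌊87.25438/20⌋ = 4 → E; lat ⌊107.88190/10⌋ = 10 → K.
Square: lon ⌊7.25438/2⌋ = 3; lat ⌊7.88190/1⌋ = 7.
Subsquare: lon ⌊1.25438/0.0833333⌋ = 15 → p; lat ⌊0.88190/0.0416667⌋ = 21 → v.
Extended square: lon ⌊0.00438/0.00833333⌋ = 0; lat ⌊0.00690/0.00416667⌋ = 1.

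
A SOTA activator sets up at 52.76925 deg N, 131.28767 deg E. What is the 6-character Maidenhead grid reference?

PO52ps

Shift to the Maidenhead origin (180°W, 90°S): lon 311.2877, lat 142.7692.
Field: 311.2877/20 → 15 → P, 142.7692/10 → 14 → O; chars PO.
Square: 11.2877/2 → 5, 2.7692/1 → 2; chars 52.
Subsquare: 1.2877/0.0833333 → 15 → p, 0.7692/0.0416667 → 18 → s; chars ps.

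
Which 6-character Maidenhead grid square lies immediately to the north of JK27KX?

Latitude subsquare x = 23; +1 → 24, wraps to 0 = a, carry into square.
Latitude square 7; +1 → 8.
The longitude characters are unchanged.

JK28ka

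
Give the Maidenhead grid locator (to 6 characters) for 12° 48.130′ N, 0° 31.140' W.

IK92rt

Offset from 180°W / 90°S: lon 179.4810°, lat 102.8022°.
Field (20°×10°, letters A–R): 179.4810/20 → 8 → I, 102.8022/10 → 10 → K; chars IK.
Square (2°×1°, digits 0–9): 19.4810/2 → 9, 2.8022/1 → 2; chars 92.
Subsquare (5′×2.5′, letters a–x): 1.4810/0.0833333 → 17 → r, 0.8022/0.0416667 → 19 → t; chars rt.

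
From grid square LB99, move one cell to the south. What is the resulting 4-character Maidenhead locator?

Latitude square 9; −1 → 8.
The longitude characters are unchanged.

LB98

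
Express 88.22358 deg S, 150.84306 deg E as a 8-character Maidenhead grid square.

Shift to the Maidenhead origin (180°W, 90°S): lon 330.84306, lat 1.77642.
Field: lon ⌊330.84306/20⌋ = 16 → Q; lat ⌊1.77642/10⌋ = 0 → A.
Square: lon ⌊10.84306/2⌋ = 5; lat ⌊1.77642/1⌋ = 1.
Subsquare: lon ⌊0.84306/0.0833333⌋ = 10 → k; lat ⌊0.77642/0.0416667⌋ = 18 → s.
Extended square: lon ⌊0.00973/0.00833333⌋ = 1; lat ⌊0.02642/0.00416667⌋ = 6.

QA51ks16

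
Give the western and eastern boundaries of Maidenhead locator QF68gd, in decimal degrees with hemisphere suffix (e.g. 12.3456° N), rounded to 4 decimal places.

152.5000° E, 152.5833° E

Field Q=16, F=5: +16·20° lon, +5·10° lat → SW at lon 140°, lat -40°.
Square 6, 8: +6·2° lon, +8·1° lat → SW at lon 152°, lat -32°.
Subsquare g=6, d=3: +6·0.0833333° lon, +3·0.0416667° lat → SW at lon 152.5°, lat -31.875°.
Cell spans 0.0833333° lon × 0.0416667° lat.
west 152.5000° E, east 152.5833° E.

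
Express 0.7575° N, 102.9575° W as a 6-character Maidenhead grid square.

DJ80ms

Offset from 180°W / 90°S: lon 77.0425°, lat 90.7575°.
Field: 77.0425/20 → 3 → D, 90.7575/10 → 9 → J; chars DJ.
Square: 17.0425/2 → 8, 0.7575/1 → 0; chars 80.
Subsquare: 1.0425/0.0833333 → 12 → m, 0.7575/0.0416667 → 18 → s; chars ms.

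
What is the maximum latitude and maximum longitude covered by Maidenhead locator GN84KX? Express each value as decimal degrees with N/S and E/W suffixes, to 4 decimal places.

45.0000° N, 43.0833° W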